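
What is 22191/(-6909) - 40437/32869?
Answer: -336258404/75697307 ≈ -4.4421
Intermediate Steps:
22191/(-6909) - 40437/32869 = 22191*(-1/6909) - 40437*1/32869 = -7397/2303 - 40437/32869 = -336258404/75697307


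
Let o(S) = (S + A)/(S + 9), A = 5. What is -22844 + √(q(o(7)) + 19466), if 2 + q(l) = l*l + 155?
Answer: -22844 + √313913/4 ≈ -22704.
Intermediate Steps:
o(S) = (5 + S)/(9 + S) (o(S) = (S + 5)/(S + 9) = (5 + S)/(9 + S))
q(l) = 153 + l² (q(l) = -2 + (l*l + 155) = -2 + (l² + 155) = -2 + (155 + l²) = 153 + l²)
-22844 + √(q(o(7)) + 19466) = -22844 + √((153 + ((5 + 7)/(9 + 7))²) + 19466) = -22844 + √((153 + (12/16)²) + 19466) = -22844 + √((153 + ((1/16)*12)²) + 19466) = -22844 + √((153 + (¾)²) + 19466) = -22844 + √((153 + 9/16) + 19466) = -22844 + √(2457/16 + 19466) = -22844 + √(313913/16) = -22844 + √313913/4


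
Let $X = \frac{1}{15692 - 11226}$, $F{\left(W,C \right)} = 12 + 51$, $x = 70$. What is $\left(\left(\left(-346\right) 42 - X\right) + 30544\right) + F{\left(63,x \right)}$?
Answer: $\frac{71790949}{4466} \approx 16075.0$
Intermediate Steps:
$F{\left(W,C \right)} = 63$
$X = \frac{1}{4466} \approx 0.00022391$
$\left(\left(\left(-346\right) 42 - X\right) + 30544\right) + F{\left(63,x \right)} = \left(\left(\left(-346\right) 42 - \frac{1}{4466}\right) + 30544\right) + 63 = \left(\left(-14532 - \frac{1}{4466}\right) + 30544\right) + 63 = \left(- \frac{64899913}{4466} + 30544\right) + 63 = \frac{71509591}{4466} + 63 = \frac{71790949}{4466}$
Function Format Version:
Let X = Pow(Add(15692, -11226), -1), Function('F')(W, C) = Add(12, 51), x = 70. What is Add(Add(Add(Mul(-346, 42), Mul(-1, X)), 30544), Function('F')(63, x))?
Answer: Rational(71790949, 4466) ≈ 16075.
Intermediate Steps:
Function('F')(W, C) = 63
X = Rational(1, 4466) (X = Pow(4466, -1) = Rational(1, 4466) ≈ 0.00022391)
Add(Add(Add(Mul(-346, 42), Mul(-1, X)), 30544), Function('F')(63, x)) = Add(Add(Add(Mul(-346, 42), Mul(-1, Rational(1, 4466))), 30544), 63) = Add(Add(Add(-14532, Rational(-1, 4466)), 30544), 63) = Add(Add(Rational(-64899913, 4466), 30544), 63) = Add(Rational(71509591, 4466), 63) = Rational(71790949, 4466)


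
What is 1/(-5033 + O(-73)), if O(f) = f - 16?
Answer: -1/5122 ≈ -0.00019524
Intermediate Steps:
O(f) = -16 + f
1/(-5033 + O(-73)) = 1/(-5033 + (-16 - 73)) = 1/(-5033 - 89) = 1/(-5122) = -1/5122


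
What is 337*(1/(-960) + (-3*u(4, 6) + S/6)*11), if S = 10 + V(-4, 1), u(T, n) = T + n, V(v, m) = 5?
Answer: -97865137/960 ≈ -1.0194e+5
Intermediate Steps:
S = 15 (S = 10 + 5 = 15)
337*(1/(-960) + (-3*u(4, 6) + S/6)*11) = 337*(1/(-960) + (-3*(4 + 6) + 15/6)*11) = 337*(-1/960 + (-3*10 + 15*(1/6))*11) = 337*(-1/960 + (-30 + 5/2)*11) = 337*(-1/960 - 55/2*11) = 337*(-1/960 - 605/2) = 337*(-290401/960) = -97865137/960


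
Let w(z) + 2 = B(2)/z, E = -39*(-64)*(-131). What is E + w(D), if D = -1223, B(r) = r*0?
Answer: -326978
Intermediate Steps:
B(r) = 0
E = -326976 (E = 2496*(-131) = -326976)
w(z) = -2 (w(z) = -2 + 0/z = -2 + 0 = -2)
E + w(D) = -326976 - 2 = -326978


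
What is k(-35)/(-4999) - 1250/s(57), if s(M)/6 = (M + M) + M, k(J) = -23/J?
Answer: -109364924/89757045 ≈ -1.2185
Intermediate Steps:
s(M) = 18*M (s(M) = 6*((M + M) + M) = 6*(2*M + M) = 6*(3*M) = 18*M)
k(-35)/(-4999) - 1250/s(57) = -23/(-35)/(-4999) - 1250/(18*57) = -23*(-1/35)*(-1/4999) - 1250/1026 = (23/35)*(-1/4999) - 1250*1/1026 = -23/174965 - 625/513 = -109364924/89757045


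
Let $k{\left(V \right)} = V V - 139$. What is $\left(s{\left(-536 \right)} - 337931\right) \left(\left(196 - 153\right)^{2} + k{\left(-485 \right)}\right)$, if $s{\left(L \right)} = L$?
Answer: $-80194678645$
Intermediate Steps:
$k{\left(V \right)} = -139 + V^{2}$ ($k{\left(V \right)} = V^{2} - 139 = -139 + V^{2}$)
$\left(s{\left(-536 \right)} - 337931\right) \left(\left(196 - 153\right)^{2} + k{\left(-485 \right)}\right) = \left(-536 - 337931\right) \left(\left(196 - 153\right)^{2} - \left(139 - \left(-485\right)^{2}\right)\right) = - 338467 \left(43^{2} + \left(-139 + 235225\right)\right) = - 338467 \left(1849 + 235086\right) = \left(-338467\right) 236935 = -80194678645$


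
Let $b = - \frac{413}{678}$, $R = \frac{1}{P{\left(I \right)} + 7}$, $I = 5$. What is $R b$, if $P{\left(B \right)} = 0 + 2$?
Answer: $- \frac{413}{6102} \approx -0.067683$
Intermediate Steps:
$P{\left(B \right)} = 2$
$R = \frac{1}{9}$ ($R = \frac{1}{2 + 7} = \frac{1}{9} \approx 0.11111$)
$b = - \frac{413}{678}$ ($b = \left(-413\right) \frac{1}{678} = - \frac{413}{678} \approx -0.60914$)
$R b = \frac{1}{9} \left(- \frac{413}{678}\right) = - \frac{413}{6102}$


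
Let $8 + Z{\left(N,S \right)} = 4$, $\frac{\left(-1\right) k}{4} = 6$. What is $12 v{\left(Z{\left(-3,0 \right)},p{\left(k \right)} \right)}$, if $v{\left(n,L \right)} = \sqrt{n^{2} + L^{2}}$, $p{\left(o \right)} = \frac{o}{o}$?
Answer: $12 \sqrt{17} \approx 49.477$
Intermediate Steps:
$k = -24$ ($k = \left(-4\right) 6 = -24$)
$Z{\left(N,S \right)} = -4$ ($Z{\left(N,S \right)} = -8 + 4 = -4$)
$p{\left(o \right)} = 1$
$v{\left(n,L \right)} = \sqrt{L^{2} + n^{2}}$
$12 v{\left(Z{\left(-3,0 \right)},p{\left(k \right)} \right)} = 12 \sqrt{1^{2} + \left(-4\right)^{2}} = 12 \sqrt{1 + 16} = 12 \sqrt{17}$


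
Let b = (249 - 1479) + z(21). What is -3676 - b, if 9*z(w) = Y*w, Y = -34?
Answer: -7100/3 ≈ -2366.7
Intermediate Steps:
z(w) = -34*w/9 (z(w) = (-34*w)/9 = -34*w/9)
b = -3928/3 (b = (249 - 1479) - 34/9*21 = -1230 - 238/3 = -3928/3 ≈ -1309.3)
-3676 - b = -3676 - 1*(-3928/3) = -3676 + 3928/3 = -7100/3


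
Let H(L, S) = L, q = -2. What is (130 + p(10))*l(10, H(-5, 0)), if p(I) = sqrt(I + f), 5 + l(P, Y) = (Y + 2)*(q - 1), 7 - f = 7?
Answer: 520 + 4*sqrt(10) ≈ 532.65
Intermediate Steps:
f = 0 (f = 7 - 1*7 = 7 - 7 = 0)
l(P, Y) = -11 - 3*Y (l(P, Y) = -5 + (Y + 2)*(-2 - 1) = -5 + (2 + Y)*(-3) = -5 + (-6 - 3*Y) = -11 - 3*Y)
p(I) = sqrt(I) (p(I) = sqrt(I + 0) = sqrt(I))
(130 + p(10))*l(10, H(-5, 0)) = (130 + sqrt(10))*(-11 - 3*(-5)) = (130 + sqrt(10))*(-11 + 15) = (130 + sqrt(10))*4 = 520 + 4*sqrt(10)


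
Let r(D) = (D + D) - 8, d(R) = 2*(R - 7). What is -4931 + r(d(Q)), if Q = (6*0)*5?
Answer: -4967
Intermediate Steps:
Q = 0 (Q = 0*5 = 0)
d(R) = -14 + 2*R (d(R) = 2*(-7 + R) = -14 + 2*R)
r(D) = -8 + 2*D (r(D) = 2*D - 8 = -8 + 2*D)
-4931 + r(d(Q)) = -4931 + (-8 + 2*(-14 + 2*0)) = -4931 + (-8 + 2*(-14 + 0)) = -4931 + (-8 + 2*(-14)) = -4931 + (-8 - 28) = -4931 - 36 = -4967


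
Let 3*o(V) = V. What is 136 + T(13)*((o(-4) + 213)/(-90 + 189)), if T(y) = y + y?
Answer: 56902/297 ≈ 191.59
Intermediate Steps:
T(y) = 2*y
o(V) = V/3
136 + T(13)*((o(-4) + 213)/(-90 + 189)) = 136 + (2*13)*(((⅓)*(-4) + 213)/(-90 + 189)) = 136 + 26*((-4/3 + 213)/99) = 136 + 26*((635/3)*(1/99)) = 136 + 26*(635/297) = 136 + 16510/297 = 56902/297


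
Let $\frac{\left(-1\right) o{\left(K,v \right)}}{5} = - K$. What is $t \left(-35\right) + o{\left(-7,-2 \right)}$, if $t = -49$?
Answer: $1680$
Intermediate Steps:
$o{\left(K,v \right)} = 5 K$ ($o{\left(K,v \right)} = - 5 \left(- K\right) = 5 K$)
$t \left(-35\right) + o{\left(-7,-2 \right)} = \left(-49\right) \left(-35\right) + 5 \left(-7\right) = 1715 - 35 = 1680$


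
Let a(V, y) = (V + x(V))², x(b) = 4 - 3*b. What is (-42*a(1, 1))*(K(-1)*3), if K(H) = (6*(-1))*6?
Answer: 18144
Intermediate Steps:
K(H) = -36 (K(H) = -6*6 = -36)
a(V, y) = (4 - 2*V)² (a(V, y) = (V + (4 - 3*V))² = (4 - 2*V)²)
(-42*a(1, 1))*(K(-1)*3) = (-168*(-2 + 1)²)*(-36*3) = -168*(-1)²*(-108) = -168*(-108) = 18144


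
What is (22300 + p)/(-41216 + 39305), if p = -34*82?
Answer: -6504/637 ≈ -10.210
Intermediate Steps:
p = -2788
(22300 + p)/(-41216 + 39305) = (22300 - 2788)/(-41216 + 39305) = 19512/(-1911) = 19512*(-1/1911) = -6504/637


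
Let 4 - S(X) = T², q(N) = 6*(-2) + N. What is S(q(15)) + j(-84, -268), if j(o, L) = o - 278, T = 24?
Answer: -934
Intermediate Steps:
q(N) = -12 + N
j(o, L) = -278 + o
S(X) = -572 (S(X) = 4 - 1*24² = 4 - 1*576 = 4 - 576 = -572)
S(q(15)) + j(-84, -268) = -572 + (-278 - 84) = -572 - 362 = -934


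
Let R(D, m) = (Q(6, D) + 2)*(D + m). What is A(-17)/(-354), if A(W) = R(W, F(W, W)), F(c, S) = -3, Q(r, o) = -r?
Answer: -40/177 ≈ -0.22599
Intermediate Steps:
R(D, m) = -4*D - 4*m (R(D, m) = (-1*6 + 2)*(D + m) = (-6 + 2)*(D + m) = -4*(D + m) = -4*D - 4*m)
A(W) = 12 - 4*W (A(W) = -4*W - 4*(-3) = -4*W + 12 = 12 - 4*W)
A(-17)/(-354) = (12 - 4*(-17))/(-354) = (12 + 68)*(-1/354) = 80*(-1/354) = -40/177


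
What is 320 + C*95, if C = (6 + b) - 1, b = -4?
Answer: 415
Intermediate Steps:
C = 1 (C = (6 - 4) - 1 = 2 - 1 = 1)
320 + C*95 = 320 + 1*95 = 320 + 95 = 415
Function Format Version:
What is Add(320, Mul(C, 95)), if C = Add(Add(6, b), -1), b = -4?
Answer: 415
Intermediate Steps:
C = 1 (C = Add(Add(6, -4), -1) = Add(2, -1) = 1)
Add(320, Mul(C, 95)) = Add(320, Mul(1, 95)) = Add(320, 95) = 415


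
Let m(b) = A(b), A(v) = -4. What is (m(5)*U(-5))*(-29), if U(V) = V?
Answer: -580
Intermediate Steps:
m(b) = -4
(m(5)*U(-5))*(-29) = -4*(-5)*(-29) = 20*(-29) = -580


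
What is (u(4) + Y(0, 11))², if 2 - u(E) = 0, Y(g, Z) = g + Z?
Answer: 169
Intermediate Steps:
Y(g, Z) = Z + g
u(E) = 2 (u(E) = 2 - 1*0 = 2 + 0 = 2)
(u(4) + Y(0, 11))² = (2 + (11 + 0))² = (2 + 11)² = 13² = 169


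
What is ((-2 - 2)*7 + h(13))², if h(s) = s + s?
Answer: 4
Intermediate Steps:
h(s) = 2*s
((-2 - 2)*7 + h(13))² = ((-2 - 2)*7 + 2*13)² = (-4*7 + 26)² = (-28 + 26)² = (-2)² = 4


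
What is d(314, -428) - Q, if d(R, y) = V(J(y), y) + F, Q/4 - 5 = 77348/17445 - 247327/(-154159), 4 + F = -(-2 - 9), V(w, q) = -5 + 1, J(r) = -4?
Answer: -110672203223/2689303755 ≈ -41.153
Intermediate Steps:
V(w, q) = -4
F = 7 (F = -4 - (-2 - 9) = -4 - 1*(-11) = -4 + 11 = 7)
Q = 118740114488/2689303755 (Q = 20 + 4*(77348/17445 - 247327/(-154159)) = 20 + 4*(77348*(1/17445) - 247327*(-1/154159)) = 20 + 4*(77348/17445 + 247327/154159) = 20 + 4*(16238509847/2689303755) = 20 + 64954039388/2689303755 = 118740114488/2689303755 ≈ 44.153)
d(R, y) = 3 (d(R, y) = -4 + 7 = 3)
d(314, -428) - Q = 3 - 1*118740114488/2689303755 = 3 - 118740114488/2689303755 = -110672203223/2689303755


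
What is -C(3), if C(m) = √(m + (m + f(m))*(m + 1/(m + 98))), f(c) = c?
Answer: -√214827/101 ≈ -4.5891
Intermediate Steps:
C(m) = √(m + 2*m*(m + 1/(98 + m))) (C(m) = √(m + (m + m)*(m + 1/(m + 98))) = √(m + (2*m)*(m + 1/(98 + m))) = √(m + 2*m*(m + 1/(98 + m))))
-C(3) = -√(3*(2 + (1 + 2*3)*(98 + 3))/(98 + 3)) = -√(3*(2 + (1 + 6)*101)/101) = -√(3*(1/101)*(2 + 7*101)) = -√(3*(1/101)*(2 + 707)) = -√(3*(1/101)*709) = -√(2127/101) = -√214827/101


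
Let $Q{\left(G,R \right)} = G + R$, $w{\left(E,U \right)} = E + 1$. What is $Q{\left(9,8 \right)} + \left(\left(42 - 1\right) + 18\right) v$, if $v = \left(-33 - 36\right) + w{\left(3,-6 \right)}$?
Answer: $-3818$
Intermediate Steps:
$w{\left(E,U \right)} = 1 + E$
$v = -65$ ($v = \left(-33 - 36\right) + \left(1 + 3\right) = -69 + 4 = -65$)
$Q{\left(9,8 \right)} + \left(\left(42 - 1\right) + 18\right) v = \left(9 + 8\right) + \left(\left(42 - 1\right) + 18\right) \left(-65\right) = 17 + \left(41 + 18\right) \left(-65\right) = 17 + 59 \left(-65\right) = 17 - 3835 = -3818$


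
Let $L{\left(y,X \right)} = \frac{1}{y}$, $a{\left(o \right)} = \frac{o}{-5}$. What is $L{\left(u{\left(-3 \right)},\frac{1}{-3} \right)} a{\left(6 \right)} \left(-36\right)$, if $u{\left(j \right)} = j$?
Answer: $- \frac{72}{5} \approx -14.4$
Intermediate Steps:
$a{\left(o \right)} = - \frac{o}{5}$ ($a{\left(o \right)} = o \left(- \frac{1}{5}\right) = - \frac{o}{5}$)
$L{\left(u{\left(-3 \right)},\frac{1}{-3} \right)} a{\left(6 \right)} \left(-36\right) = \frac{\left(- \frac{1}{5}\right) 6}{-3} \left(-36\right) = \left(- \frac{1}{3}\right) \left(- \frac{6}{5}\right) \left(-36\right) = \frac{2}{5} \left(-36\right) = - \frac{72}{5}$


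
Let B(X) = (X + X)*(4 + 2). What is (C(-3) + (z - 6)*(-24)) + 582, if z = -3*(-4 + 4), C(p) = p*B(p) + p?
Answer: 831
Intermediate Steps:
B(X) = 12*X (B(X) = (2*X)*6 = 12*X)
C(p) = p + 12*p² (C(p) = p*(12*p) + p = 12*p² + p = p + 12*p²)
z = 0 (z = -3*0 = 0)
(C(-3) + (z - 6)*(-24)) + 582 = (-3*(1 + 12*(-3)) + (0 - 6)*(-24)) + 582 = (-3*(1 - 36) - 6*(-24)) + 582 = (-3*(-35) + 144) + 582 = (105 + 144) + 582 = 249 + 582 = 831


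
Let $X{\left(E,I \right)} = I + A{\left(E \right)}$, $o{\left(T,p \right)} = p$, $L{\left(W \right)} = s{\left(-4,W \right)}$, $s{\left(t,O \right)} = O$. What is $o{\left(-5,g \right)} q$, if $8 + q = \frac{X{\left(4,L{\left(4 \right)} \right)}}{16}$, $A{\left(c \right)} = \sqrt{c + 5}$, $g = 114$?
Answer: $- \frac{6897}{8} \approx -862.13$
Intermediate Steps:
$A{\left(c \right)} = \sqrt{5 + c}$
$L{\left(W \right)} = W$
$X{\left(E,I \right)} = I + \sqrt{5 + E}$
$q = - \frac{121}{16}$ ($q = -8 + \frac{4 + \sqrt{5 + 4}}{16} = -8 + \left(4 + \sqrt{9}\right) \frac{1}{16} = -8 + \left(4 + 3\right) \frac{1}{16} = -8 + 7 \cdot \frac{1}{16} = -8 + \frac{7}{16} = - \frac{121}{16} \approx -7.5625$)
$o{\left(-5,g \right)} q = 114 \left(- \frac{121}{16}\right) = - \frac{6897}{8}$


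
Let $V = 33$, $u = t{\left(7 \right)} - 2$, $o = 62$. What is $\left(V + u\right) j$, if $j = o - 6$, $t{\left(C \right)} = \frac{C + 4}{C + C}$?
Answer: $1780$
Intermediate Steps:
$t{\left(C \right)} = \frac{4 + C}{2 C}$
$u = - \frac{17}{14}$ ($u = \frac{4 + 7}{2 \cdot 7} - 2 = \frac{1}{2} \cdot \frac{1}{7} \cdot 11 - 2 = \frac{11}{14} - 2 = - \frac{17}{14} \approx -1.2143$)
$j = 56$ ($j = 62 - 6 = 56$)
$\left(V + u\right) j = \left(33 - \frac{17}{14}\right) 56 = \frac{445}{14} \cdot 56 = 1780$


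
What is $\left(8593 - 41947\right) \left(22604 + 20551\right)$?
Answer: $-1439391870$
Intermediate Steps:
$\left(8593 - 41947\right) \left(22604 + 20551\right) = \left(-33354\right) 43155 = -1439391870$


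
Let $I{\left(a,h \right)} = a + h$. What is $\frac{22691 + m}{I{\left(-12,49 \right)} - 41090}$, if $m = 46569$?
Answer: $- \frac{69260}{41053} \approx -1.6871$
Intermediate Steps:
$\frac{22691 + m}{I{\left(-12,49 \right)} - 41090} = \frac{22691 + 46569}{\left(-12 + 49\right) - 41090} = \frac{69260}{37 - 41090} = \frac{69260}{-41053} = 69260 \left(- \frac{1}{41053}\right) = - \frac{69260}{41053}$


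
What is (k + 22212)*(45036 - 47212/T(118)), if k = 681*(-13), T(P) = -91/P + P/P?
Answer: -19393010932/9 ≈ -2.1548e+9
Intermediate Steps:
T(P) = 1 - 91/P (T(P) = -91/P + 1 = 1 - 91/P)
k = -8853
(k + 22212)*(45036 - 47212/T(118)) = (-8853 + 22212)*(45036 - 47212*118/(-91 + 118)) = 13359*(45036 - 47212/((1/118)*27)) = 13359*(45036 - 47212/27/118) = 13359*(45036 - 47212*118/27) = 13359*(45036 - 5571016/27) = 13359*(-4355044/27) = -19393010932/9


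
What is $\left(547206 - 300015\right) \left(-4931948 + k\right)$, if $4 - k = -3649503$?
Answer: $-317007873231$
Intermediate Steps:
$k = 3649507$ ($k = 4 - -3649503 = 4 + 3649503 = 3649507$)
$\left(547206 - 300015\right) \left(-4931948 + k\right) = \left(547206 - 300015\right) \left(-4931948 + 3649507\right) = 247191 \left(-1282441\right) = -317007873231$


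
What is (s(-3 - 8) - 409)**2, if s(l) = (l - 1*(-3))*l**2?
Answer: 1896129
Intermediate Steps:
s(l) = l**2*(3 + l) (s(l) = (l + 3)*l**2 = (3 + l)*l**2 = l**2*(3 + l))
(s(-3 - 8) - 409)**2 = ((-3 - 8)**2*(3 + (-3 - 8)) - 409)**2 = ((-11)**2*(3 - 11) - 409)**2 = (121*(-8) - 409)**2 = (-968 - 409)**2 = (-1377)**2 = 1896129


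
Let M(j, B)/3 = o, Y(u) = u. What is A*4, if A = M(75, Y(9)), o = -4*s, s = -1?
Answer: 48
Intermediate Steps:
o = 4 (o = -4*(-1) = 4)
M(j, B) = 12 (M(j, B) = 3*4 = 12)
A = 12
A*4 = 12*4 = 48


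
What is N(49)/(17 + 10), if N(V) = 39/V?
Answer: 13/441 ≈ 0.029478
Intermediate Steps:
N(49)/(17 + 10) = (39/49)/(17 + 10) = (39*(1/49))/27 = (1/27)*(39/49) = 13/441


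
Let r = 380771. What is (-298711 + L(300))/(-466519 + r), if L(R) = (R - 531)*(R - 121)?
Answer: 85015/21437 ≈ 3.9658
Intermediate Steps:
L(R) = (-531 + R)*(-121 + R)
(-298711 + L(300))/(-466519 + r) = (-298711 + (64251 + 300² - 652*300))/(-466519 + 380771) = (-298711 + (64251 + 90000 - 195600))/(-85748) = (-298711 - 41349)*(-1/85748) = -340060*(-1/85748) = 85015/21437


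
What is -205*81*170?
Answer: -2822850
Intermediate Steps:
-205*81*170 = -16605*170 = -2822850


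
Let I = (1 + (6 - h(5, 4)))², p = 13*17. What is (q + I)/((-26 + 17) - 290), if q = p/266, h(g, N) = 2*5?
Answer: -2615/79534 ≈ -0.032879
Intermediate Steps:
h(g, N) = 10
p = 221
q = 221/266 ≈ 0.83083
I = 9 (I = (1 + (6 - 1*10))² = (1 + (6 - 10))² = (1 - 4)² = (-3)² = 9)
(q + I)/((-26 + 17) - 290) = (221/266 + 9)/((-26 + 17) - 290) = 2615/(266*(-9 - 290)) = (2615/266)/(-299) = (2615/266)*(-1/299) = -2615/79534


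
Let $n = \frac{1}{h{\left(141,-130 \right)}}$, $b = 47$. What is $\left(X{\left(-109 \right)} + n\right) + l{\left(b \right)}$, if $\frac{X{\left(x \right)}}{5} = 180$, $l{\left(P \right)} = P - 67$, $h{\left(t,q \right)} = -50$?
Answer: $\frac{43999}{50} \approx 879.98$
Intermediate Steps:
$l{\left(P \right)} = -67 + P$ ($l{\left(P \right)} = P - 67 = -67 + P$)
$n = - \frac{1}{50}$ ($n = \frac{1}{-50} = - \frac{1}{50} \approx -0.02$)
$X{\left(x \right)} = 900$ ($X{\left(x \right)} = 5 \cdot 180 = 900$)
$\left(X{\left(-109 \right)} + n\right) + l{\left(b \right)} = \left(900 - \frac{1}{50}\right) + \left(-67 + 47\right) = \frac{44999}{50} - 20 = \frac{43999}{50}$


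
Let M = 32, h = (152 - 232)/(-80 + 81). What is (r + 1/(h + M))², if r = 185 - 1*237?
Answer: 6235009/2304 ≈ 2706.2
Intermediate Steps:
r = -52 (r = 185 - 237 = -52)
h = -80 (h = -80/1 = -80*1 = -80)
(r + 1/(h + M))² = (-52 + 1/(-80 + 32))² = (-52 + 1/(-48))² = (-52 - 1/48)² = (-2497/48)² = 6235009/2304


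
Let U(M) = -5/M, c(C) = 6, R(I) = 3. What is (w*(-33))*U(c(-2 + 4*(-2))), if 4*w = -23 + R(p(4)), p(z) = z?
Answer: -275/2 ≈ -137.50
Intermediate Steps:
w = -5 (w = (-23 + 3)/4 = (1/4)*(-20) = -5)
(w*(-33))*U(c(-2 + 4*(-2))) = (-5*(-33))*(-5/6) = 165*(-5*1/6) = 165*(-5/6) = -275/2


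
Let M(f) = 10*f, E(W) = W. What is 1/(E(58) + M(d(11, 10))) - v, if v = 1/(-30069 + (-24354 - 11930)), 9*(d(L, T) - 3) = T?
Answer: 598069/59186876 ≈ 0.010105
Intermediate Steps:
d(L, T) = 3 + T/9
v = -1/66353 (v = 1/(-30069 - 36284) = 1/(-66353) = -1/66353 ≈ -1.5071e-5)
1/(E(58) + M(d(11, 10))) - v = 1/(58 + 10*(3 + (1/9)*10)) - 1*(-1/66353) = 1/(58 + 10*(3 + 10/9)) + 1/66353 = 1/(58 + 10*(37/9)) + 1/66353 = 1/(58 + 370/9) + 1/66353 = 1/(892/9) + 1/66353 = 9/892 + 1/66353 = 598069/59186876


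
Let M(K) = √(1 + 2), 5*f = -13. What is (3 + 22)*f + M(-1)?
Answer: -65 + √3 ≈ -63.268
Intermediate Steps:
f = -13/5 (f = (⅕)*(-13) = -13/5 ≈ -2.6000)
M(K) = √3
(3 + 22)*f + M(-1) = (3 + 22)*(-13/5) + √3 = 25*(-13/5) + √3 = -65 + √3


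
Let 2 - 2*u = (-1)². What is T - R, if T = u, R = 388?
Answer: -775/2 ≈ -387.50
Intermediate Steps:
u = ½ (u = 1 - ½*(-1)² = 1 - ½*1 = 1 - ½ = ½ ≈ 0.50000)
T = ½ ≈ 0.50000
T - R = ½ - 1*388 = ½ - 388 = -775/2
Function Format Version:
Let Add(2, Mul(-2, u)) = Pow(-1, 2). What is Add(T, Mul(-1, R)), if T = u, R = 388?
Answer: Rational(-775, 2) ≈ -387.50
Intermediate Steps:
u = Rational(1, 2) (u = Add(1, Mul(Rational(-1, 2), Pow(-1, 2))) = Add(1, Mul(Rational(-1, 2), 1)) = Add(1, Rational(-1, 2)) = Rational(1, 2) ≈ 0.50000)
T = Rational(1, 2) ≈ 0.50000
Add(T, Mul(-1, R)) = Add(Rational(1, 2), Mul(-1, 388)) = Add(Rational(1, 2), -388) = Rational(-775, 2)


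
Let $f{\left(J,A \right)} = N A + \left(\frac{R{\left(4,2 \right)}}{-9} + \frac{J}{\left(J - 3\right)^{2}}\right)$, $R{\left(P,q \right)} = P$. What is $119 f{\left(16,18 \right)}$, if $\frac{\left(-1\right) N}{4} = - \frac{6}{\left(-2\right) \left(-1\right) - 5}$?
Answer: $- \frac{26127164}{1521} \approx -17178.0$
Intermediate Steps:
$N = -8$ ($N = - 4 \left(- \frac{6}{\left(-2\right) \left(-1\right) - 5}\right) = - 4 \left(- \frac{6}{2 - 5}\right) = - 4 \left(- \frac{6}{-3}\right) = - 4 \left(\left(-6\right) \left(- \frac{1}{3}\right)\right) = \left(-4\right) 2 = -8$)
$f{\left(J,A \right)} = - \frac{4}{9} - 8 A + \frac{J}{\left(-3 + J\right)^{2}}$ ($f{\left(J,A \right)} = - 8 A + \left(\frac{4}{-9} + \frac{J}{\left(J - 3\right)^{2}}\right) = - 8 A + \left(4 \left(- \frac{1}{9}\right) + \frac{J}{\left(-3 + J\right)^{2}}\right) = - 8 A + \left(- \frac{4}{9} + \frac{J}{\left(-3 + J\right)^{2}}\right) = - \frac{4}{9} - 8 A + \frac{J}{\left(-3 + J\right)^{2}}$)
$119 f{\left(16,18 \right)} = 119 \left(- \frac{4}{9} - 144 + \frac{16}{\left(-3 + 16\right)^{2}}\right) = 119 \left(- \frac{4}{9} - 144 + \frac{16}{169}\right) = 119 \left(- \frac{219556}{1521}\right) = - \frac{26127164}{1521}$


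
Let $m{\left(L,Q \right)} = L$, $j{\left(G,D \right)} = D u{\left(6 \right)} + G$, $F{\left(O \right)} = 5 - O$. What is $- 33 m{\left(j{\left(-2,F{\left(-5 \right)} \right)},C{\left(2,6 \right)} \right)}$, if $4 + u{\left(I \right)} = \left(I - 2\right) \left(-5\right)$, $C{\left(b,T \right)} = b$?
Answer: $7986$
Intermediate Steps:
$u{\left(I \right)} = 6 - 5 I$ ($u{\left(I \right)} = -4 + \left(I - 2\right) \left(-5\right) = -4 + \left(-2 + I\right) \left(-5\right) = -4 - \left(-10 + 5 I\right) = 6 - 5 I$)
$j{\left(G,D \right)} = G - 24 D$ ($j{\left(G,D \right)} = D \left(6 - 30\right) + G = D \left(-24\right) + G = - 24 D + G = G - 24 D$)
$- 33 m{\left(j{\left(-2,F{\left(-5 \right)} \right)},C{\left(2,6 \right)} \right)} = - 33 \left(-2 - 24 \left(5 - -5\right)\right) = - 33 \left(-2 - 24 \left(5 + 5\right)\right) = - 33 \left(-2 - 240\right) = \left(-33\right) \left(-242\right) = 7986$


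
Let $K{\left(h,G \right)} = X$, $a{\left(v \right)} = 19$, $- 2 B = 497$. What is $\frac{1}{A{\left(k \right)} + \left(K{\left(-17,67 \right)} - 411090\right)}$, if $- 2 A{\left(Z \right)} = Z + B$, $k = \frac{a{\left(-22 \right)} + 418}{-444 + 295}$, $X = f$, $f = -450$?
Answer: $- \frac{596}{245202913} \approx -2.4306 \cdot 10^{-6}$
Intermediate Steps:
$B = - \frac{497}{2}$ ($B = \left(- \frac{1}{2}\right) 497 = - \frac{497}{2} \approx -248.5$)
$X = -450$
$K{\left(h,G \right)} = -450$
$k = - \frac{437}{149}$ ($k = \frac{19 + 418}{-444 + 295} = \frac{437}{-149} = 437 \left(- \frac{1}{149}\right) = - \frac{437}{149} \approx -2.9329$)
$A{\left(Z \right)} = \frac{497}{4} - \frac{Z}{2}$ ($A{\left(Z \right)} = - \frac{Z - \frac{497}{2}}{2} = - \frac{- \frac{497}{2} + Z}{2} = \frac{497}{4} - \frac{Z}{2}$)
$\frac{1}{A{\left(k \right)} + \left(K{\left(-17,67 \right)} - 411090\right)} = \frac{1}{\left(\frac{497}{4} - - \frac{437}{298}\right) - 411540} = \frac{1}{\left(\frac{497}{4} + \frac{437}{298}\right) - 411540} = \frac{1}{\frac{74927}{596} - 411540} = \frac{1}{- \frac{245202913}{596}} = - \frac{596}{245202913}$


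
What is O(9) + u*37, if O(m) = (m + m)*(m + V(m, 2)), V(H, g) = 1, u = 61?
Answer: 2437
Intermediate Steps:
O(m) = 2*m*(1 + m) (O(m) = (m + m)*(m + 1) = (2*m)*(1 + m) = 2*m*(1 + m))
O(9) + u*37 = 2*9*(1 + 9) + 61*37 = 2*9*10 + 2257 = 180 + 2257 = 2437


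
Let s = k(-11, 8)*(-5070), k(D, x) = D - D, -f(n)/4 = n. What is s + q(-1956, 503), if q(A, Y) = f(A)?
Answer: 7824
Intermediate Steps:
f(n) = -4*n
k(D, x) = 0
q(A, Y) = -4*A
s = 0 (s = 0*(-5070) = 0)
s + q(-1956, 503) = 0 - 4*(-1956) = 0 + 7824 = 7824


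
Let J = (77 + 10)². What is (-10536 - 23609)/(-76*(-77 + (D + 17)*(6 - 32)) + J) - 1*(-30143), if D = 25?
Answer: 2906142914/96413 ≈ 30143.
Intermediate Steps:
J = 7569 (J = 87² = 7569)
(-10536 - 23609)/(-76*(-77 + (D + 17)*(6 - 32)) + J) - 1*(-30143) = (-10536 - 23609)/(-76*(-77 + (25 + 17)*(6 - 32)) + 7569) - 1*(-30143) = -34145/(-76*(-77 + 42*(-26)) + 7569) + 30143 = -34145/(-76*(-77 - 1092) + 7569) + 30143 = -34145/(-76*(-1169) + 7569) + 30143 = -34145/(88844 + 7569) + 30143 = -34145/96413 + 30143 = 2906142914/96413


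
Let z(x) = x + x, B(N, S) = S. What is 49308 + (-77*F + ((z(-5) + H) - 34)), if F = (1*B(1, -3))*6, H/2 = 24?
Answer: 50698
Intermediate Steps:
H = 48 (H = 2*24 = 48)
z(x) = 2*x
F = -18 (F = (1*(-3))*6 = -3*6 = -18)
49308 + (-77*F + ((z(-5) + H) - 34)) = 49308 + (-77*(-18) + ((2*(-5) + 48) - 34)) = 49308 + (1386 + ((-10 + 48) - 34)) = 49308 + (1386 + (38 - 34)) = 49308 + (1386 + 4) = 49308 + 1390 = 50698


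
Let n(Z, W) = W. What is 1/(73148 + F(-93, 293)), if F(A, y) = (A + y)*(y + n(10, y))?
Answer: 1/190348 ≈ 5.2535e-6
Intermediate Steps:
F(A, y) = 2*y*(A + y) (F(A, y) = (A + y)*(y + y) = (A + y)*(2*y) = 2*y*(A + y))
1/(73148 + F(-93, 293)) = 1/(73148 + 2*293*(-93 + 293)) = 1/(73148 + 2*293*200) = 1/(73148 + 117200) = 1/190348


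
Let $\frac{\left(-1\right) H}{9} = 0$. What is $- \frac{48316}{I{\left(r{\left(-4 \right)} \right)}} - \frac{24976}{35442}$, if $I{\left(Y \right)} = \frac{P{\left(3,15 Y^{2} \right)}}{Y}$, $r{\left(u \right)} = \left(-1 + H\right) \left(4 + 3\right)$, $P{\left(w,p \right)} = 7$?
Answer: $\frac{856195348}{17721} \approx 48315.0$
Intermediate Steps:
$H = 0$ ($H = \left(-9\right) 0 = 0$)
$r{\left(u \right)} = -7$ ($r{\left(u \right)} = \left(-1 + 0\right) \left(4 + 3\right) = \left(-1\right) 7 = -7$)
$I{\left(Y \right)} = \frac{7}{Y}$
$- \frac{48316}{I{\left(r{\left(-4 \right)} \right)}} - \frac{24976}{35442} = - \frac{48316}{7 \frac{1}{-7}} - \frac{24976}{35442} = - \frac{48316}{7 \left(- \frac{1}{7}\right)} - \frac{12488}{17721} = - \frac{48316}{-1} - \frac{12488}{17721} = \left(-48316\right) \left(-1\right) - \frac{12488}{17721} = 48316 - \frac{12488}{17721} = \frac{856195348}{17721}$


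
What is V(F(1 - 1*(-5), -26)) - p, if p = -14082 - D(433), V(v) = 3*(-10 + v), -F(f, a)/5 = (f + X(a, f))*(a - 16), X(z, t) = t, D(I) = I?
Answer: 22045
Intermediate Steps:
F(f, a) = -10*f*(-16 + a) (F(f, a) = -5*(f + f)*(a - 16) = -5*2*f*(-16 + a) = -10*f*(-16 + a))
V(v) = -30 + 3*v
p = -14515 (p = -14082 - 1*433 = -14082 - 433 = -14515)
V(F(1 - 1*(-5), -26)) - p = (-30 + 3*(10*(1 - 1*(-5))*(16 - 1*(-26)))) - 1*(-14515) = (-30 + 3*(10*(1 + 5)*(16 + 26))) + 14515 = (-30 + 3*(10*6*42)) + 14515 = (-30 + 3*2520) + 14515 = (-30 + 7560) + 14515 = 7530 + 14515 = 22045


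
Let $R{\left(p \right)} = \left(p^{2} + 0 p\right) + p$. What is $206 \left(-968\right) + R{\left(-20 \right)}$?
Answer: $-199028$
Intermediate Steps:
$R{\left(p \right)} = p + p^{2}$ ($R{\left(p \right)} = \left(p^{2} + 0\right) + p = p^{2} + p = p + p^{2}$)
$206 \left(-968\right) + R{\left(-20 \right)} = 206 \left(-968\right) - 20 \left(1 - 20\right) = -199408 - -380 = -199408 + 380 = -199028$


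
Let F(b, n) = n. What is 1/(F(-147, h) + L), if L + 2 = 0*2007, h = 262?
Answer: 1/260 ≈ 0.0038462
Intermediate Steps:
L = -2 (L = -2 + 0*2007 = -2 + 0 = -2)
1/(F(-147, h) + L) = 1/(262 - 2) = 1/260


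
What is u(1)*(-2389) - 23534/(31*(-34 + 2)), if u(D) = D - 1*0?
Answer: -1173177/496 ≈ -2365.3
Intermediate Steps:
u(D) = D (u(D) = D + 0 = D)
u(1)*(-2389) - 23534/(31*(-34 + 2)) = 1*(-2389) - 23534/(31*(-34 + 2)) = -2389 - 23534/(31*(-32)) = -2389 - 23534/(-992) = -2389 - 23534*(-1)/992 = -2389 - 1*(-11767/496) = -2389 + 11767/496 = -1173177/496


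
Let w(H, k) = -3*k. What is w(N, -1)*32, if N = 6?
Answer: 96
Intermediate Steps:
w(N, -1)*32 = -3*(-1)*32 = 3*32 = 96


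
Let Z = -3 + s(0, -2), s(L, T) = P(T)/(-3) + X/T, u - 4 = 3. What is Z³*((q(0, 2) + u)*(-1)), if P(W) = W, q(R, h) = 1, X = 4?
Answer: 17576/27 ≈ 650.96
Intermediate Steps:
u = 7 (u = 4 + 3 = 7)
s(L, T) = 4/T - T/3 (s(L, T) = T/(-3) + 4/T = T*(-⅓) + 4/T = -T/3 + 4/T = 4/T - T/3)
Z = -13/3 (Z = -3 + (4/(-2) - ⅓*(-2)) = -3 + (4*(-½) + ⅔) = -3 + (-2 + ⅔) = -3 - 4/3 = -13/3 ≈ -4.3333)
Z³*((q(0, 2) + u)*(-1)) = (-13/3)³*((1 + 7)*(-1)) = -17576*(-1)/27 = -2197/27*(-8) = 17576/27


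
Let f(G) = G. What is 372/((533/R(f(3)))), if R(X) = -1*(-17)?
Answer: 6324/533 ≈ 11.865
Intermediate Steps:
R(X) = 17
372/((533/R(f(3)))) = 372/((533/17)) = 372/((533*(1/17))) = 372/(533/17) = 372*(17/533) = 6324/533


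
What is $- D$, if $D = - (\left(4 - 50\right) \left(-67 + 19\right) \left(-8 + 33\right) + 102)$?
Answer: $55302$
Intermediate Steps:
$D = -55302$ ($D = - (- 46 \left(\left(-48\right) 25\right) + 102) = - (\left(-46\right) \left(-1200\right) + 102) = - (55200 + 102) = \left(-1\right) 55302 = -55302$)
$- D = \left(-1\right) \left(-55302\right) = 55302$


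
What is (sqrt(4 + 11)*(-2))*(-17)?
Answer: 34*sqrt(15) ≈ 131.68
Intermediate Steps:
(sqrt(4 + 11)*(-2))*(-17) = (sqrt(15)*(-2))*(-17) = -2*sqrt(15)*(-17) = 34*sqrt(15)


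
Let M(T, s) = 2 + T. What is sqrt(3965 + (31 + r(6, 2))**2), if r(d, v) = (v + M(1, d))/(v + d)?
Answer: sqrt(317769)/8 ≈ 70.464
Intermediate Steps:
r(d, v) = (3 + v)/(d + v) (r(d, v) = (v + (2 + 1))/(v + d) = (v + 3)/(d + v) = (3 + v)/(d + v))
sqrt(3965 + (31 + r(6, 2))**2) = sqrt(3965 + (31 + (3 + 2)/(6 + 2))**2) = sqrt(3965 + (31 + 5/8)**2) = sqrt(3965 + (253/8)**2) = sqrt(3965 + 64009/64) = sqrt(317769/64) = sqrt(317769)/8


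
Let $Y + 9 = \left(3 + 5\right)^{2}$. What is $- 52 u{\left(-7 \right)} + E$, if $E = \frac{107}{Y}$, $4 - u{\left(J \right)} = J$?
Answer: $- \frac{31353}{55} \approx -570.05$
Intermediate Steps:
$u{\left(J \right)} = 4 - J$
$Y = 55$ ($Y = -9 + \left(3 + 5\right)^{2} = -9 + 8^{2} = -9 + 64 = 55$)
$E = \frac{107}{55} \approx 1.9455$
$- 52 u{\left(-7 \right)} + E = - 52 \left(4 - -7\right) + \frac{107}{55} = - 52 \left(4 + 7\right) + \frac{107}{55} = \left(-52\right) 11 + \frac{107}{55} = -572 + \frac{107}{55} = - \frac{31353}{55}$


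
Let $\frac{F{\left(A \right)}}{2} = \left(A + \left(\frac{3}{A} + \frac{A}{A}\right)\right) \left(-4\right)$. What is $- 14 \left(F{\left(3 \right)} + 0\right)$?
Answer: $560$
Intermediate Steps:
$F{\left(A \right)} = -8 - \frac{24}{A} - 8 A$ ($F{\left(A \right)} = 2 \left(A + \left(\frac{3}{A} + \frac{A}{A}\right)\right) \left(-4\right) = 2 \left(A + \left(\frac{3}{A} + 1\right)\right) \left(-4\right) = 2 \left(A + \left(1 + \frac{3}{A}\right)\right) \left(-4\right) = 2 \left(1 + A + \frac{3}{A}\right) \left(-4\right) = 2 \left(-4 - \frac{12}{A} - 4 A\right) = -8 - \frac{24}{A} - 8 A$)
$- 14 \left(F{\left(3 \right)} + 0\right) = - 14 \left(\left(-8 - \frac{24}{3} - 24\right) + 0\right) = - 14 \left(\left(-8 - 8 - 24\right) + 0\right) = - 14 \left(-40 + 0\right) = \left(-14\right) \left(-40\right) = 560$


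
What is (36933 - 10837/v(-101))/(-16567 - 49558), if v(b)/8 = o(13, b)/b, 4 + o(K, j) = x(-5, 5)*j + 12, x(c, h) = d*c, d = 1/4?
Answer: -40760579/71018250 ≈ -0.57395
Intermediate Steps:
d = ¼ ≈ 0.25000
x(c, h) = c/4
o(K, j) = 8 - 5*j/4 (o(K, j) = -4 + (((¼)*(-5))*j + 12) = -4 + (-5*j/4 + 12) = -4 + (12 - 5*j/4) = 8 - 5*j/4)
v(b) = 8*(8 - 5*b/4)/b (v(b) = 8*((8 - 5*b/4)/b) = 8*(8 - 5*b/4)/b)
(36933 - 10837/v(-101))/(-16567 - 49558) = (36933 - 10837/(-10 + 64/(-101)))/(-16567 - 49558) = (36933 - 10837/(-10 + 64*(-1/101)))/(-66125) = (36933 - 10837/(-10 - 64/101))*(-1/66125) = (36933 - 10837/(-1074/101))*(-1/66125) = (36933 - 10837*(-101/1074))*(-1/66125) = (36933 + 1094537/1074)*(-1/66125) = (40760579/1074)*(-1/66125) = -40760579/71018250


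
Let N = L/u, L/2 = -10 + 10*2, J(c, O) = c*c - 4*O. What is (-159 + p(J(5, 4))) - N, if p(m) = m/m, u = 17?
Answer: -2706/17 ≈ -159.18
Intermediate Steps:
J(c, O) = c² - 4*O
p(m) = 1
L = 20 (L = 2*(-10 + 10*2) = 2*(-10 + 20) = 2*10 = 20)
N = 20/17 ≈ 1.1765
(-159 + p(J(5, 4))) - N = (-159 + 1) - 1*20/17 = -158 - 20/17 = -2706/17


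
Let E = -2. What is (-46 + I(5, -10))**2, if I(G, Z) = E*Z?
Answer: 676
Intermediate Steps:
I(G, Z) = -2*Z
(-46 + I(5, -10))**2 = (-46 - 2*(-10))**2 = (-46 + 20)**2 = (-26)**2 = 676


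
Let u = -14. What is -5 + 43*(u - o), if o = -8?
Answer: -263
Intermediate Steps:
-5 + 43*(u - o) = -5 + 43*(-14 - 1*(-8)) = -5 + 43*(-14 + 8) = -5 + 43*(-6) = -5 - 258 = -263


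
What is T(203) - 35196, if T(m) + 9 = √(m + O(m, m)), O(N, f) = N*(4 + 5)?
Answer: -35205 + √2030 ≈ -35160.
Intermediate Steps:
O(N, f) = 9*N (O(N, f) = N*9 = 9*N)
T(m) = -9 + √10*√m (T(m) = -9 + √(m + 9*m) = -9 + √(10*m) = -9 + √10*√m)
T(203) - 35196 = (-9 + √10*√203) - 35196 = (-9 + √2030) - 35196 = -35205 + √2030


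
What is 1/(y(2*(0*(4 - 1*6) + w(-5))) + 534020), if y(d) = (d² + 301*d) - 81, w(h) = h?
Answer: 1/531029 ≈ 1.8831e-6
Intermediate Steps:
y(d) = -81 + d² + 301*d
1/(y(2*(0*(4 - 1*6) + w(-5))) + 534020) = 1/((-81 + (2*(0*(4 - 1*6) - 5))² + 301*(2*(0*(4 - 1*6) - 5))) + 534020) = 1/((-81 + (2*(0*(4 - 6) - 5))² + 301*(2*(0*(4 - 6) - 5))) + 534020) = 1/((-81 + (2*(0*(-2) - 5))² + 301*(2*(0*(-2) - 5))) + 534020) = 1/((-81 + (2*(0 - 5))² + 301*(2*(0 - 5))) + 534020) = 1/((-81 + (2*(-5))² + 301*(2*(-5))) + 534020) = 1/((-81 + (-10)² + 301*(-10)) + 534020) = 1/((-81 + 100 - 3010) + 534020) = 1/(-2991 + 534020) = 1/531029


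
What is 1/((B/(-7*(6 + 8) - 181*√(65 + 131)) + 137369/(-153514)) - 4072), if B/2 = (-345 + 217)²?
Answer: -50506106/206334851377 ≈ -0.00024478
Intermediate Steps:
B = 32768 (B = 2*(-345 + 217)² = 2*(-128)² = 2*16384 = 32768)
1/((B/(-7*(6 + 8) - 181*√(65 + 131)) + 137369/(-153514)) - 4072) = 1/((32768/(-7*(6 + 8) - 181*√(65 + 131)) + 137369/(-153514)) - 4072) = 1/((32768/(-7*14 - 181*√196) + 137369*(-1/153514)) - 4072) = 1/((32768/(-98 - 181*14) - 137369/153514) - 4072) = 1/((32768/(-98 - 2534) - 137369/153514) - 4072) = 1/((32768/(-2632) - 137369/153514) - 4072) = 1/((32768*(-1/2632) - 137369/153514) - 4072) = 1/((-4096/329 - 137369/153514) - 4072) = 1/(-673987745/50506106 - 4072) = 1/(-206334851377/50506106) = -50506106/206334851377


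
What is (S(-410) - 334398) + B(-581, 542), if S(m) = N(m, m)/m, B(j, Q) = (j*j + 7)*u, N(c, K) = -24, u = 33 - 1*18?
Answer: 969470022/205 ≈ 4.7291e+6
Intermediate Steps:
u = 15 (u = 33 - 18 = 15)
B(j, Q) = 105 + 15*j**2 (B(j, Q) = (j*j + 7)*15 = (j**2 + 7)*15 = (7 + j**2)*15 = 105 + 15*j**2)
S(m) = -24/m
(S(-410) - 334398) + B(-581, 542) = (-24/(-410) - 334398) + (105 + 15*(-581)**2) = (-24*(-1/410) - 334398) + (105 + 15*337561) = (12/205 - 334398) + (105 + 5063415) = -68551578/205 + 5063520 = 969470022/205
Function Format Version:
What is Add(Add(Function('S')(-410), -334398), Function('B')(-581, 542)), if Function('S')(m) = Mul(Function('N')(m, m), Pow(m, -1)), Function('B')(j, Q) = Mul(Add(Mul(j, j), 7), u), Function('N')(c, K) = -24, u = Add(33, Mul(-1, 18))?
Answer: Rational(969470022, 205) ≈ 4.7291e+6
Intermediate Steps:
u = 15 (u = Add(33, -18) = 15)
Function('B')(j, Q) = Add(105, Mul(15, Pow(j, 2))) (Function('B')(j, Q) = Mul(Add(Mul(j, j), 7), 15) = Mul(Add(Pow(j, 2), 7), 15) = Mul(Add(7, Pow(j, 2)), 15) = Add(105, Mul(15, Pow(j, 2))))
Function('S')(m) = Mul(-24, Pow(m, -1))
Add(Add(Function('S')(-410), -334398), Function('B')(-581, 542)) = Add(Add(Mul(-24, Pow(-410, -1)), -334398), Add(105, Mul(15, Pow(-581, 2)))) = Add(Add(Mul(-24, Rational(-1, 410)), -334398), Add(105, Mul(15, 337561))) = Add(Add(Rational(12, 205), -334398), Add(105, 5063415)) = Add(Rational(-68551578, 205), 5063520) = Rational(969470022, 205)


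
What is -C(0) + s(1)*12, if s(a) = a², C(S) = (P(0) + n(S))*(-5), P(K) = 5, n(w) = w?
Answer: 37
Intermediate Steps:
C(S) = -25 - 5*S (C(S) = (5 + S)*(-5) = -25 - 5*S)
-C(0) + s(1)*12 = -(-25 - 5*0) + 1²*12 = -(-25 + 0) + 1*12 = -1*(-25) + 12 = 25 + 12 = 37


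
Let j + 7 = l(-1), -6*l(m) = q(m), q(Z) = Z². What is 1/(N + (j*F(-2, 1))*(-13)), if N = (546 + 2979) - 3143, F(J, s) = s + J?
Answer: 6/1733 ≈ 0.0034622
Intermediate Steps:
F(J, s) = J + s
l(m) = -m²/6
j = -43/6 (j = -7 - ⅙*(-1)² = -7 - ⅙*1 = -7 - ⅙ = -43/6 ≈ -7.1667)
N = 382 (N = 3525 - 3143 = 382)
1/(N + (j*F(-2, 1))*(-13)) = 1/(382 - 43*(-2 + 1)/6*(-13)) = 1/(382 - 43/6*(-1)*(-13)) = 1/(382 + (43/6)*(-13)) = 1/(382 - 559/6) = 1/(1733/6) = 6/1733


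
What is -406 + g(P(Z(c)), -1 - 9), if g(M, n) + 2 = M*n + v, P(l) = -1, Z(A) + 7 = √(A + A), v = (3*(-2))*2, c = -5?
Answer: -410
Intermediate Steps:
v = -12 (v = -6*2 = -12)
Z(A) = -7 + √2*√A (Z(A) = -7 + √(A + A) = -7 + √(2*A) = -7 + √2*√A)
g(M, n) = -14 + M*n (g(M, n) = -2 + (M*n - 12) = -2 + (-12 + M*n) = -14 + M*n)
-406 + g(P(Z(c)), -1 - 9) = -406 + (-14 - (-1 - 9)) = -406 + (-14 - 1*(-10)) = -406 + (-14 + 10) = -406 - 4 = -410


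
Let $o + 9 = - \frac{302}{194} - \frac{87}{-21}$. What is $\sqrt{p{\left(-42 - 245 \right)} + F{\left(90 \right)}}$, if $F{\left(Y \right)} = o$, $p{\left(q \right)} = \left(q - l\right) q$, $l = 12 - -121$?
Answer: $\frac{\sqrt{55570925095}}{679} \approx 347.18$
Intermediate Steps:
$l = 133$ ($l = 12 + 121 = 133$)
$p{\left(q \right)} = q \left(-133 + q\right)$ ($p{\left(q \right)} = \left(q - 133\right) q = \left(-133 + q\right) q = q \left(-133 + q\right)$)
$o = - \frac{4355}{679}$ ($o = -9 - \left(- \frac{29}{7} + \frac{151}{97}\right) = -9 - - \frac{1756}{679} = -9 + \left(- \frac{151}{97} + \frac{29}{7}\right) = -9 + \frac{1756}{679} = - \frac{4355}{679} \approx -6.4138$)
$F{\left(Y \right)} = - \frac{4355}{679}$
$\sqrt{p{\left(-42 - 245 \right)} + F{\left(90 \right)}} = \sqrt{\left(-42 - 245\right) \left(-133 - 287\right) - \frac{4355}{679}} = \sqrt{- 287 \left(-133 - 287\right) - \frac{4355}{679}} = \sqrt{\left(-287\right) \left(-420\right) - \frac{4355}{679}} = \sqrt{120540 - \frac{4355}{679}} = \sqrt{\frac{81842305}{679}} = \frac{\sqrt{55570925095}}{679}$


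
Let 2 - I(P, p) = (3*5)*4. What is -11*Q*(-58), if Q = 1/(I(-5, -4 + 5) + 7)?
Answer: -638/51 ≈ -12.510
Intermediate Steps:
I(P, p) = -58 (I(P, p) = 2 - 3*5*4 = 2 - 15*4 = 2 - 1*60 = 2 - 60 = -58)
Q = -1/51 (Q = 1/(-58 + 7) = 1/(-51) = -1/51 ≈ -0.019608)
-11*Q*(-58) = -11*(-1/51)*(-58) = (11/51)*(-58) = -638/51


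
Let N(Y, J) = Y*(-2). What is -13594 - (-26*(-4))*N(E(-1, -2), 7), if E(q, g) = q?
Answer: -13802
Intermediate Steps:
N(Y, J) = -2*Y
-13594 - (-26*(-4))*N(E(-1, -2), 7) = -13594 - (-26*(-4))*(-2*(-1)) = -13594 - 104*2 = -13594 - 1*208 = -13594 - 208 = -13802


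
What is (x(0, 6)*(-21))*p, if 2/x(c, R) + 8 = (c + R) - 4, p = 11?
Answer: 77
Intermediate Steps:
x(c, R) = 2/(-12 + R + c) (x(c, R) = 2/(-8 + ((c + R) - 4)) = 2/(-8 + ((R + c) - 4)) = 2/(-8 + (-4 + R + c)) = 2/(-12 + R + c))
(x(0, 6)*(-21))*p = ((2/(-12 + 6 + 0))*(-21))*11 = ((2/(-6))*(-21))*11 = ((2*(-⅙))*(-21))*11 = -⅓*(-21)*11 = 7*11 = 77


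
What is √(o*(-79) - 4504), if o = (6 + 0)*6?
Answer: 2*I*√1837 ≈ 85.72*I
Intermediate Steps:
o = 36 (o = 6*6 = 36)
√(o*(-79) - 4504) = √(36*(-79) - 4504) = √(-2844 - 4504) = √(-7348) = 2*I*√1837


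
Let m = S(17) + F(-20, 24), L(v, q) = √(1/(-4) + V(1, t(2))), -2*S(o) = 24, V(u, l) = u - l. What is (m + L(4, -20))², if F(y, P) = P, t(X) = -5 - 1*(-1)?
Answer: (24 + √19)²/4 ≈ 201.06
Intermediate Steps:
t(X) = -4 (t(X) = -5 + 1 = -4)
S(o) = -12 (S(o) = -½*24 = -12)
L(v, q) = √19/2 (L(v, q) = √(1/(-4) + (1 - 1*(-4))) = √(-¼ + (1 + 4)) = √(-¼ + 5) = √(19/4) = √19/2)
m = 12 (m = -12 + 24 = 12)
(m + L(4, -20))² = (12 + √19/2)²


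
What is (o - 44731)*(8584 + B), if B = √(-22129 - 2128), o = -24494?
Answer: -594227400 - 69225*I*√24257 ≈ -5.9423e+8 - 1.0782e+7*I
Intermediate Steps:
B = I*√24257 (B = √(-24257) = I*√24257 ≈ 155.75*I)
(o - 44731)*(8584 + B) = (-24494 - 44731)*(8584 + I*√24257) = -69225*(8584 + I*√24257) = -594227400 - 69225*I*√24257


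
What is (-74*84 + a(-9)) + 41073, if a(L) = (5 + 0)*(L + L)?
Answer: 34767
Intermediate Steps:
a(L) = 10*L (a(L) = 5*(2*L) = 10*L)
(-74*84 + a(-9)) + 41073 = (-74*84 + 10*(-9)) + 41073 = (-6216 - 90) + 41073 = -6306 + 41073 = 34767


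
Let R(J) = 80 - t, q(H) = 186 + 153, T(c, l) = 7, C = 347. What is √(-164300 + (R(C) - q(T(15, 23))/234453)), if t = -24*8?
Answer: 13*I*√5927893162139/78151 ≈ 405.0*I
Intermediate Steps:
q(H) = 339
t = -192
R(J) = 272 (R(J) = 80 - 1*(-192) = 80 + 192 = 272)
√(-164300 + (R(C) - q(T(15, 23))/234453)) = √(-164300 + (272 - 339/234453)) = √(-164300 + (272 - 1*113/78151)) = √(-164300 + (272 - 113/78151)) = √(-164300 + 21256959/78151) = √(-12818952341/78151) = 13*I*√5927893162139/78151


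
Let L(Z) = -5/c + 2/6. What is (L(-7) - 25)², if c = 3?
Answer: 6241/9 ≈ 693.44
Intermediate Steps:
L(Z) = -4/3 (L(Z) = -5/3 + 2/6 = -5*⅓ + 2*(⅙) = -5/3 + ⅓ = -4/3)
(L(-7) - 25)² = (-4/3 - 25)² = (-79/3)² = 6241/9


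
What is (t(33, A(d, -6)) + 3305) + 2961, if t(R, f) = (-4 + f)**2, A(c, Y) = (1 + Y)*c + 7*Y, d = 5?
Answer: 11307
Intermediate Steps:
A(c, Y) = 7*Y + c*(1 + Y) (A(c, Y) = c*(1 + Y) + 7*Y = 7*Y + c*(1 + Y))
(t(33, A(d, -6)) + 3305) + 2961 = ((-4 + (5 + 7*(-6) - 6*5))**2 + 3305) + 2961 = ((-4 + (5 - 42 - 30))**2 + 3305) + 2961 = ((-4 - 67)**2 + 3305) + 2961 = ((-71)**2 + 3305) + 2961 = (5041 + 3305) + 2961 = 8346 + 2961 = 11307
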